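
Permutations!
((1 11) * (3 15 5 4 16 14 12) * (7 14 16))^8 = (16)(3 15 5 4 7 14 12)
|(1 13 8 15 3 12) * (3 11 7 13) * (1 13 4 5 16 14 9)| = |(1 3 12 13 8 15 11 7 4 5 16 14 9)| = 13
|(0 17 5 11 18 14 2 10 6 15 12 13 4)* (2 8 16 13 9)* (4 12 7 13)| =72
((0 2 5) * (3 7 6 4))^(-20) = (7)(0 2 5)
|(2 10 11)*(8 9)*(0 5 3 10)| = |(0 5 3 10 11 2)(8 9)| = 6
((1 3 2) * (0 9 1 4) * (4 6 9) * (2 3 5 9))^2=((0 4)(1 5 9)(2 6))^2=(1 9 5)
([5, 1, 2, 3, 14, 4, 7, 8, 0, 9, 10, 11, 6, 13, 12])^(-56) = (14)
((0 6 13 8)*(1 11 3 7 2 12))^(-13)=((0 6 13 8)(1 11 3 7 2 12))^(-13)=(0 8 13 6)(1 12 2 7 3 11)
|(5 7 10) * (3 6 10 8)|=|(3 6 10 5 7 8)|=6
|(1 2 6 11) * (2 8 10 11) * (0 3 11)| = 6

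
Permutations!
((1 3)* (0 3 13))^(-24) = (13)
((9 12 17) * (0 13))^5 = ((0 13)(9 12 17))^5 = (0 13)(9 17 12)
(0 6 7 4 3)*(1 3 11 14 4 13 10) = [6, 3, 2, 0, 11, 5, 7, 13, 8, 9, 1, 14, 12, 10, 4] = (0 6 7 13 10 1 3)(4 11 14)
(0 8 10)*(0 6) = (0 8 10 6) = [8, 1, 2, 3, 4, 5, 0, 7, 10, 9, 6]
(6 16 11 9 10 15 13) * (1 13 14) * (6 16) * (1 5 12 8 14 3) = (1 13 16 11 9 10 15 3)(5 12 8 14) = [0, 13, 2, 1, 4, 12, 6, 7, 14, 10, 15, 9, 8, 16, 5, 3, 11]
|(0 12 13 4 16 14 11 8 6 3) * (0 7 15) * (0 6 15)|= 12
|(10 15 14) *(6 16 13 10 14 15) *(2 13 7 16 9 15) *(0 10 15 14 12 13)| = |(0 10 6 9 14 12 13 15 2)(7 16)| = 18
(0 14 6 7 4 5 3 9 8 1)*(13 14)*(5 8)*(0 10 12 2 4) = (0 13 14 6 7)(1 10 12 2 4 8)(3 9 5) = [13, 10, 4, 9, 8, 3, 7, 0, 1, 5, 12, 11, 2, 14, 6]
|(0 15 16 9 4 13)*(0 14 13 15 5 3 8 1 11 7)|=|(0 5 3 8 1 11 7)(4 15 16 9)(13 14)|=28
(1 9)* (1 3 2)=(1 9 3 2)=[0, 9, 1, 2, 4, 5, 6, 7, 8, 3]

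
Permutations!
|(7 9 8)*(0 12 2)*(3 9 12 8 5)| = |(0 8 7 12 2)(3 9 5)| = 15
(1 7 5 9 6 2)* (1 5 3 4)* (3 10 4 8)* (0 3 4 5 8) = (0 3)(1 7 10 5 9 6 2 8 4) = [3, 7, 8, 0, 1, 9, 2, 10, 4, 6, 5]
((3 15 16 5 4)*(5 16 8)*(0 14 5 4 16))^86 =((0 14 5 16)(3 15 8 4))^86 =(0 5)(3 8)(4 15)(14 16)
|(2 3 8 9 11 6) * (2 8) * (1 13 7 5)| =4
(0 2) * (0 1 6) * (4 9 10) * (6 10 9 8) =(0 2 1 10 4 8 6) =[2, 10, 1, 3, 8, 5, 0, 7, 6, 9, 4]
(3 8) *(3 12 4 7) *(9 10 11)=(3 8 12 4 7)(9 10 11)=[0, 1, 2, 8, 7, 5, 6, 3, 12, 10, 11, 9, 4]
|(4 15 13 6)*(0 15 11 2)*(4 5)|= |(0 15 13 6 5 4 11 2)|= 8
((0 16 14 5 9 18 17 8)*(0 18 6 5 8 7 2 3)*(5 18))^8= (0 17 5)(2 6 14)(3 18 8)(7 9 16)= ((0 16 14 8 5 9 6 18 17 7 2 3))^8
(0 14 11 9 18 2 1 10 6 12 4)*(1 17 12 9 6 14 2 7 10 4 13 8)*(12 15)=(0 2 17 15 12 13 8 1 4)(6 9 18 7 10 14 11)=[2, 4, 17, 3, 0, 5, 9, 10, 1, 18, 14, 6, 13, 8, 11, 12, 16, 15, 7]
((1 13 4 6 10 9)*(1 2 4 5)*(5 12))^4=(13)(2 9 10 6 4)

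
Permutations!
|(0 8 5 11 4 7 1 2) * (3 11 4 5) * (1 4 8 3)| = 14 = |(0 3 11 5 8 1 2)(4 7)|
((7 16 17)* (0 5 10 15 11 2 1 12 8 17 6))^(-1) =(0 6 16 7 17 8 12 1 2 11 15 10 5) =((0 5 10 15 11 2 1 12 8 17 7 16 6))^(-1)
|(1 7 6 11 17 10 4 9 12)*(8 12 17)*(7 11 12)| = |(1 11 8 7 6 12)(4 9 17 10)| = 12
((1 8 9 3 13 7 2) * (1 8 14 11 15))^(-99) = (1 14 11 15)(2 3)(7 9)(8 13)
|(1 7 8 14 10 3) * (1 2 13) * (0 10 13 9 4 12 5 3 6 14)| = |(0 10 6 14 13 1 7 8)(2 9 4 12 5 3)| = 24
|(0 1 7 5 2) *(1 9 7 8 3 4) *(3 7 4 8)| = |(0 9 4 1 3 8 7 5 2)| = 9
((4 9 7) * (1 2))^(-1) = ((1 2)(4 9 7))^(-1) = (1 2)(4 7 9)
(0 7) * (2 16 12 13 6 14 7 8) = (0 8 2 16 12 13 6 14 7) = [8, 1, 16, 3, 4, 5, 14, 0, 2, 9, 10, 11, 13, 6, 7, 15, 12]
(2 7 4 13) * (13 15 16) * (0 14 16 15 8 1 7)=[14, 7, 0, 3, 8, 5, 6, 4, 1, 9, 10, 11, 12, 2, 16, 15, 13]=(0 14 16 13 2)(1 7 4 8)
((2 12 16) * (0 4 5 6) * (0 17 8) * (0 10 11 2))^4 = (0 17 2 4 8 12 5 10 16 6 11)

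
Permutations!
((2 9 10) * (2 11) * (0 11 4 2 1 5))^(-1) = ((0 11 1 5)(2 9 10 4))^(-1) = (0 5 1 11)(2 4 10 9)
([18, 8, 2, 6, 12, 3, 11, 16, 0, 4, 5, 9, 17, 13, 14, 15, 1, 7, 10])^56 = (0 7 9 5 8 17 11 10 1 12 6 18 16 4 3)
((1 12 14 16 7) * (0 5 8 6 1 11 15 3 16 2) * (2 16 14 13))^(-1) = ((0 5 8 6 1 12 13 2)(3 14 16 7 11 15))^(-1) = (0 2 13 12 1 6 8 5)(3 15 11 7 16 14)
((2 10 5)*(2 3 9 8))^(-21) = (2 3)(5 8)(9 10)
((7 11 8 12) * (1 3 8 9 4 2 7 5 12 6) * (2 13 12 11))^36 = ((1 3 8 6)(2 7)(4 13 12 5 11 9))^36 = (13)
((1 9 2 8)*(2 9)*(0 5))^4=(9)(1 2 8)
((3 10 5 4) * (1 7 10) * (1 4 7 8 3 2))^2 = (1 3 2 8 4)(5 10 7)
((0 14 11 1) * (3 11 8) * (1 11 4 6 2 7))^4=(0 4 1 3 7 8 2 14 6)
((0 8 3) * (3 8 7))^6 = ((8)(0 7 3))^6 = (8)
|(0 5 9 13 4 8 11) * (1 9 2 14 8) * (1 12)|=|(0 5 2 14 8 11)(1 9 13 4 12)|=30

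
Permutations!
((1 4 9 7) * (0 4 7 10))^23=(0 10 9 4)(1 7)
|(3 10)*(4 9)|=2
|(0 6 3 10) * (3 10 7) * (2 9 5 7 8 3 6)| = |(0 2 9 5 7 6 10)(3 8)| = 14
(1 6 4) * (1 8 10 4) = (1 6)(4 8 10) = [0, 6, 2, 3, 8, 5, 1, 7, 10, 9, 4]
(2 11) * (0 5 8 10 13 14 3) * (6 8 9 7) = (0 5 9 7 6 8 10 13 14 3)(2 11) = [5, 1, 11, 0, 4, 9, 8, 6, 10, 7, 13, 2, 12, 14, 3]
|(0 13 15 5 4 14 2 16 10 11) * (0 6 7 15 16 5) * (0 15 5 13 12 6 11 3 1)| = |(0 12 6 7 5 4 14 2 13 16 10 3 1)| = 13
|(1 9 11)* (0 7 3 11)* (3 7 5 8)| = |(0 5 8 3 11 1 9)| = 7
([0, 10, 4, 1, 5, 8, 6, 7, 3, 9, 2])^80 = (1 4 3 2 8 10 5)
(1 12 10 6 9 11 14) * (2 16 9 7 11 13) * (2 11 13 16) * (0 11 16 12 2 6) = (0 11 14 1 2 6 7 13 16 9 12 10) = [11, 2, 6, 3, 4, 5, 7, 13, 8, 12, 0, 14, 10, 16, 1, 15, 9]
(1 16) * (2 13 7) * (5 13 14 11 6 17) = (1 16)(2 14 11 6 17 5 13 7) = [0, 16, 14, 3, 4, 13, 17, 2, 8, 9, 10, 6, 12, 7, 11, 15, 1, 5]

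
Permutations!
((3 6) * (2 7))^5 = (2 7)(3 6)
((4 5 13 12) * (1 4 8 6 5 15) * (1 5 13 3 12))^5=((1 4 15 5 3 12 8 6 13))^5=(1 12 4 8 15 6 5 13 3)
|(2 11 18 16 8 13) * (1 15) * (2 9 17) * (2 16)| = 30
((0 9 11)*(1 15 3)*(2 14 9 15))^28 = ((0 15 3 1 2 14 9 11))^28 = (0 2)(1 11)(3 9)(14 15)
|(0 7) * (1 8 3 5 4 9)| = |(0 7)(1 8 3 5 4 9)| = 6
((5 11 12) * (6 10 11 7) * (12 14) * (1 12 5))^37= ((1 12)(5 7 6 10 11 14))^37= (1 12)(5 7 6 10 11 14)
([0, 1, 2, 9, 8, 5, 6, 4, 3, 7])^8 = [0, 1, 2, 4, 9, 5, 6, 3, 7, 8]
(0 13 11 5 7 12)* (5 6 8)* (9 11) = (0 13 9 11 6 8 5 7 12) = [13, 1, 2, 3, 4, 7, 8, 12, 5, 11, 10, 6, 0, 9]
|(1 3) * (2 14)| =2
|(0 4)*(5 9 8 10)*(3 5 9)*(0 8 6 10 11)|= |(0 4 8 11)(3 5)(6 10 9)|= 12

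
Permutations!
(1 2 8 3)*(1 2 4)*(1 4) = (2 8 3) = [0, 1, 8, 2, 4, 5, 6, 7, 3]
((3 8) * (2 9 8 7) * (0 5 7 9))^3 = (9)(0 2 7 5)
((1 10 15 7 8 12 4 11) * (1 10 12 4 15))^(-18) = (1 11 8 15)(4 7 12 10)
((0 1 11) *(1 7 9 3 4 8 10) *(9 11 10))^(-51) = ((0 7 11)(1 10)(3 4 8 9))^(-51) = (11)(1 10)(3 4 8 9)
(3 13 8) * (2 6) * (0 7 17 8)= (0 7 17 8 3 13)(2 6)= [7, 1, 6, 13, 4, 5, 2, 17, 3, 9, 10, 11, 12, 0, 14, 15, 16, 8]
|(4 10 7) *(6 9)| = 6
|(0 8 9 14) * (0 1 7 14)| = |(0 8 9)(1 7 14)| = 3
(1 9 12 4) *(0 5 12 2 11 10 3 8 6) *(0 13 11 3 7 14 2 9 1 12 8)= [5, 1, 3, 0, 12, 8, 13, 14, 6, 9, 7, 10, 4, 11, 2]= (0 5 8 6 13 11 10 7 14 2 3)(4 12)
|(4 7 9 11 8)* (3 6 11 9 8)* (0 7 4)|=3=|(0 7 8)(3 6 11)|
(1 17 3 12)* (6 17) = (1 6 17 3 12) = [0, 6, 2, 12, 4, 5, 17, 7, 8, 9, 10, 11, 1, 13, 14, 15, 16, 3]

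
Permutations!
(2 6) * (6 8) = (2 8 6) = [0, 1, 8, 3, 4, 5, 2, 7, 6]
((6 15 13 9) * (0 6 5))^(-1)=(0 5 9 13 15 6)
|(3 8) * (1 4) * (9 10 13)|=6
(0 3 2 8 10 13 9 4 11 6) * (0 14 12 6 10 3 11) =(0 11 10 13 9 4)(2 8 3)(6 14 12) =[11, 1, 8, 2, 0, 5, 14, 7, 3, 4, 13, 10, 6, 9, 12]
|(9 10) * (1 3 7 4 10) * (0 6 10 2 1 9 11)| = |(0 6 10 11)(1 3 7 4 2)| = 20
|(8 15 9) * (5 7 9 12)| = |(5 7 9 8 15 12)| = 6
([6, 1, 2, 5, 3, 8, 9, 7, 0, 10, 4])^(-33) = (0 8 5 3 4 10 9 6)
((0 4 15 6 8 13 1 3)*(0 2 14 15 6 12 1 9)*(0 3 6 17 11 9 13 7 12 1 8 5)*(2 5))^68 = (0 3 11 4 5 9 17)(1 14 6 15 2)(7 8 12)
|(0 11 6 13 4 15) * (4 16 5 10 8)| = 10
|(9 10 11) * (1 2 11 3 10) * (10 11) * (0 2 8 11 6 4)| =12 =|(0 2 10 3 6 4)(1 8 11 9)|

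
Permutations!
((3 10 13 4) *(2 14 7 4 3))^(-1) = ((2 14 7 4)(3 10 13))^(-1) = (2 4 7 14)(3 13 10)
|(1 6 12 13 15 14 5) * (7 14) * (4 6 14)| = 6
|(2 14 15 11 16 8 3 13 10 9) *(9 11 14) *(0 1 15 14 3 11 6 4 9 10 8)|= 40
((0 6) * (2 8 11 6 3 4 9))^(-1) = ((0 3 4 9 2 8 11 6))^(-1) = (0 6 11 8 2 9 4 3)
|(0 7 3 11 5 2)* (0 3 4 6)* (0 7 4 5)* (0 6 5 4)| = 7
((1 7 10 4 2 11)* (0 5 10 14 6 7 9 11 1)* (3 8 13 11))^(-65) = ((0 5 10 4 2 1 9 3 8 13 11)(6 7 14))^(-65) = (0 5 10 4 2 1 9 3 8 13 11)(6 7 14)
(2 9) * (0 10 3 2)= (0 10 3 2 9)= [10, 1, 9, 2, 4, 5, 6, 7, 8, 0, 3]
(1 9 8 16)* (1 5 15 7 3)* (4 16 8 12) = (1 9 12 4 16 5 15 7 3) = [0, 9, 2, 1, 16, 15, 6, 3, 8, 12, 10, 11, 4, 13, 14, 7, 5]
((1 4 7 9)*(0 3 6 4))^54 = (0 9 4 3 1 7 6)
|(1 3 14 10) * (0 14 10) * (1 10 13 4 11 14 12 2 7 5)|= |(0 12 2 7 5 1 3 13 4 11 14)|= 11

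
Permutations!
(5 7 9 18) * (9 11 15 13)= (5 7 11 15 13 9 18)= [0, 1, 2, 3, 4, 7, 6, 11, 8, 18, 10, 15, 12, 9, 14, 13, 16, 17, 5]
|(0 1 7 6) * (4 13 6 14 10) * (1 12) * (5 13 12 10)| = 10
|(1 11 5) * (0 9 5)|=|(0 9 5 1 11)|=5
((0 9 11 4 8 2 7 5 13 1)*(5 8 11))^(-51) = (0 1 13 5 9)(4 11)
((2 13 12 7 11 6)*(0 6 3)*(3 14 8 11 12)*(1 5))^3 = (14)(0 13 6 3 2)(1 5)(7 12)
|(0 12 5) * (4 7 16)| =3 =|(0 12 5)(4 7 16)|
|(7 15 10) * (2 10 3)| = 5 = |(2 10 7 15 3)|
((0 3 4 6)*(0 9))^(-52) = ((0 3 4 6 9))^(-52) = (0 6 3 9 4)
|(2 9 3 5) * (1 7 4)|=|(1 7 4)(2 9 3 5)|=12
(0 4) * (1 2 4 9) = (0 9 1 2 4) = [9, 2, 4, 3, 0, 5, 6, 7, 8, 1]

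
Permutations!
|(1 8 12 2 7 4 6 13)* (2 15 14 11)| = 11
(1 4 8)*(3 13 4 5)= (1 5 3 13 4 8)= [0, 5, 2, 13, 8, 3, 6, 7, 1, 9, 10, 11, 12, 4]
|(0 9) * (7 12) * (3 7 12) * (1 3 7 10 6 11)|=10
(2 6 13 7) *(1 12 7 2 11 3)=(1 12 7 11 3)(2 6 13)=[0, 12, 6, 1, 4, 5, 13, 11, 8, 9, 10, 3, 7, 2]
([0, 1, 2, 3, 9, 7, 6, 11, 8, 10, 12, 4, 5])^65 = [0, 1, 2, 3, 10, 11, 6, 4, 8, 12, 5, 9, 7]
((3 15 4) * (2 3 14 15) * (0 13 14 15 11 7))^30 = (15)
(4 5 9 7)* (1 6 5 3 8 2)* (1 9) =[0, 6, 9, 8, 3, 1, 5, 4, 2, 7] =(1 6 5)(2 9 7 4 3 8)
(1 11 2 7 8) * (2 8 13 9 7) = [0, 11, 2, 3, 4, 5, 6, 13, 1, 7, 10, 8, 12, 9] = (1 11 8)(7 13 9)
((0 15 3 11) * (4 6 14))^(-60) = (15) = ((0 15 3 11)(4 6 14))^(-60)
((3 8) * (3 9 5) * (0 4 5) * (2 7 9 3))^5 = ((0 4 5 2 7 9)(3 8))^5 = (0 9 7 2 5 4)(3 8)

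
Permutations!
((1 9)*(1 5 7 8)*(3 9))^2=(1 9 7)(3 5 8)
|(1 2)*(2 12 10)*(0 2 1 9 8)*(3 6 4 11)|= |(0 2 9 8)(1 12 10)(3 6 4 11)|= 12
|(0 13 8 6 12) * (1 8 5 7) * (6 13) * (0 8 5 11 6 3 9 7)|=|(0 3 9 7 1 5)(6 12 8 13 11)|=30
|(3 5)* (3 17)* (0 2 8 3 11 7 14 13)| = |(0 2 8 3 5 17 11 7 14 13)| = 10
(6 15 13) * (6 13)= (6 15)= [0, 1, 2, 3, 4, 5, 15, 7, 8, 9, 10, 11, 12, 13, 14, 6]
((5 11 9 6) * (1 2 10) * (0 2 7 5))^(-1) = ((0 2 10 1 7 5 11 9 6))^(-1) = (0 6 9 11 5 7 1 10 2)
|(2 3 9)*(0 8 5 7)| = 12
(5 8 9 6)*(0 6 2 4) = [6, 1, 4, 3, 0, 8, 5, 7, 9, 2] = (0 6 5 8 9 2 4)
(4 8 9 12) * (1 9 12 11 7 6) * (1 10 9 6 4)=[0, 6, 2, 3, 8, 5, 10, 4, 12, 11, 9, 7, 1]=(1 6 10 9 11 7 4 8 12)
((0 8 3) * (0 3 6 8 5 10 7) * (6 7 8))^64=((0 5 10 8 7))^64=(0 7 8 10 5)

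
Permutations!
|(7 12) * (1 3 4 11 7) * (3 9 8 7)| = |(1 9 8 7 12)(3 4 11)| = 15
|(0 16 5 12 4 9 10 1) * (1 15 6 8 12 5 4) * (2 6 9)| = 24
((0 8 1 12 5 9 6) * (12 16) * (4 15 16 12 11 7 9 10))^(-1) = (0 6 9 7 11 16 15 4 10 5 12 1 8) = ((0 8 1 12 5 10 4 15 16 11 7 9 6))^(-1)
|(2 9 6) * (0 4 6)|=|(0 4 6 2 9)|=5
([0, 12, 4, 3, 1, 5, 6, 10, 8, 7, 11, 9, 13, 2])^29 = [0, 4, 13, 3, 2, 5, 6, 10, 8, 7, 11, 9, 1, 12]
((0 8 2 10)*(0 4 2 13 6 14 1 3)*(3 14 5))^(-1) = (0 3 5 6 13 8)(1 14)(2 4 10)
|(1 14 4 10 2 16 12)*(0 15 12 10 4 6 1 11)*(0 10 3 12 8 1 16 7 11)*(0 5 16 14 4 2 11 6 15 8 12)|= |(0 8 1 4 2 7 6 14 15 12 5 16 3)(10 11)|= 26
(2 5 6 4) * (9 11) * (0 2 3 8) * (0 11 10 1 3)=(0 2 5 6 4)(1 3 8 11 9 10)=[2, 3, 5, 8, 0, 6, 4, 7, 11, 10, 1, 9]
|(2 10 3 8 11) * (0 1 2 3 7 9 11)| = |(0 1 2 10 7 9 11 3 8)| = 9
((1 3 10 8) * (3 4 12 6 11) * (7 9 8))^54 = (1 11 9 12 10)(3 8 6 7 4)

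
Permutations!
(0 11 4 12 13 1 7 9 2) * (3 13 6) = [11, 7, 0, 13, 12, 5, 3, 9, 8, 2, 10, 4, 6, 1] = (0 11 4 12 6 3 13 1 7 9 2)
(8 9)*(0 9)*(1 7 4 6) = [9, 7, 2, 3, 6, 5, 1, 4, 0, 8] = (0 9 8)(1 7 4 6)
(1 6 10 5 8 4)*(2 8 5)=(1 6 10 2 8 4)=[0, 6, 8, 3, 1, 5, 10, 7, 4, 9, 2]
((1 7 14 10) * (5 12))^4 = ((1 7 14 10)(5 12))^4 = (14)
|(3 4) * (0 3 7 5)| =|(0 3 4 7 5)| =5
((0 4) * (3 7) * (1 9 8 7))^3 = ((0 4)(1 9 8 7 3))^3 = (0 4)(1 7 9 3 8)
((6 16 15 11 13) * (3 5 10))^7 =(3 5 10)(6 15 13 16 11)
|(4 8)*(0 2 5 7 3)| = 10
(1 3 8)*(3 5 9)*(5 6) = [0, 6, 2, 8, 4, 9, 5, 7, 1, 3] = (1 6 5 9 3 8)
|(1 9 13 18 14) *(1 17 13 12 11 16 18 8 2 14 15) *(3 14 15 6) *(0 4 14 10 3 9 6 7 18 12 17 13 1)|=84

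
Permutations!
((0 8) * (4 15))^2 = (15)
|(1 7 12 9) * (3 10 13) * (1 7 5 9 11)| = 6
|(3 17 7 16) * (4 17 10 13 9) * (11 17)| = |(3 10 13 9 4 11 17 7 16)| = 9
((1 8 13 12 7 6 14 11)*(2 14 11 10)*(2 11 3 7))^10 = ((1 8 13 12 2 14 10 11)(3 7 6))^10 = (1 13 2 10)(3 7 6)(8 12 14 11)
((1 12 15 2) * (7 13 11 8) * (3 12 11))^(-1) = (1 2 15 12 3 13 7 8 11)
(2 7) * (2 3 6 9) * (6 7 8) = (2 8 6 9)(3 7) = [0, 1, 8, 7, 4, 5, 9, 3, 6, 2]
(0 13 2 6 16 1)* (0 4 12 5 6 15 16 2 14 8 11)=(0 13 14 8 11)(1 4 12 5 6 2 15 16)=[13, 4, 15, 3, 12, 6, 2, 7, 11, 9, 10, 0, 5, 14, 8, 16, 1]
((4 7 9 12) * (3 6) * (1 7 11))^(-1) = (1 11 4 12 9 7)(3 6)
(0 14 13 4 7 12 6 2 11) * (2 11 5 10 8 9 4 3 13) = (0 14 2 5 10 8 9 4 7 12 6 11)(3 13) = [14, 1, 5, 13, 7, 10, 11, 12, 9, 4, 8, 0, 6, 3, 2]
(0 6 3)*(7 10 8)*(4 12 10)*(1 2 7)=(0 6 3)(1 2 7 4 12 10 8)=[6, 2, 7, 0, 12, 5, 3, 4, 1, 9, 8, 11, 10]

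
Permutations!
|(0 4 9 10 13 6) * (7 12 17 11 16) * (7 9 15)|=12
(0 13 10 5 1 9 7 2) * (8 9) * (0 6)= (0 13 10 5 1 8 9 7 2 6)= [13, 8, 6, 3, 4, 1, 0, 2, 9, 7, 5, 11, 12, 10]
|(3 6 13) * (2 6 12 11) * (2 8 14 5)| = |(2 6 13 3 12 11 8 14 5)| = 9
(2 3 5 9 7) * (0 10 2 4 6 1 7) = (0 10 2 3 5 9)(1 7 4 6) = [10, 7, 3, 5, 6, 9, 1, 4, 8, 0, 2]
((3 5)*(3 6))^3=((3 5 6))^3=(6)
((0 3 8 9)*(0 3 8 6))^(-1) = ((0 8 9 3 6))^(-1) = (0 6 3 9 8)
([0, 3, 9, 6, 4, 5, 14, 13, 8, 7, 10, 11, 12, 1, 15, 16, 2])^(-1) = (1 13 7 9 2 16 15 14 6 3)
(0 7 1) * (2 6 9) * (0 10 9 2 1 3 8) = (0 7 3 8)(1 10 9)(2 6) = [7, 10, 6, 8, 4, 5, 2, 3, 0, 1, 9]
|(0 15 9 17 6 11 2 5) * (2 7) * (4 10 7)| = 11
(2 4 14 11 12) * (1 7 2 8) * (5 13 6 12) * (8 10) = (1 7 2 4 14 11 5 13 6 12 10 8) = [0, 7, 4, 3, 14, 13, 12, 2, 1, 9, 8, 5, 10, 6, 11]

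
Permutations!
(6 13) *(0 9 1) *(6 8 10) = (0 9 1)(6 13 8 10) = [9, 0, 2, 3, 4, 5, 13, 7, 10, 1, 6, 11, 12, 8]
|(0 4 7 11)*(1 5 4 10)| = 7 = |(0 10 1 5 4 7 11)|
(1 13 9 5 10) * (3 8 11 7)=(1 13 9 5 10)(3 8 11 7)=[0, 13, 2, 8, 4, 10, 6, 3, 11, 5, 1, 7, 12, 9]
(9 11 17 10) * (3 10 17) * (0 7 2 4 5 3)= (17)(0 7 2 4 5 3 10 9 11)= [7, 1, 4, 10, 5, 3, 6, 2, 8, 11, 9, 0, 12, 13, 14, 15, 16, 17]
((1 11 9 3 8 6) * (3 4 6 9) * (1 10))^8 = (11) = ((1 11 3 8 9 4 6 10))^8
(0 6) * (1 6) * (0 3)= (0 1 6 3)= [1, 6, 2, 0, 4, 5, 3]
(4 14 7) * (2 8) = [0, 1, 8, 3, 14, 5, 6, 4, 2, 9, 10, 11, 12, 13, 7] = (2 8)(4 14 7)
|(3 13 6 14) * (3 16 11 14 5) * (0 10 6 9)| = |(0 10 6 5 3 13 9)(11 14 16)| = 21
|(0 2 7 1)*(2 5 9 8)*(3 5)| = |(0 3 5 9 8 2 7 1)| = 8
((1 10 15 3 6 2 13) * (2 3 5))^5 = (1 13 2 5 15 10)(3 6) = ((1 10 15 5 2 13)(3 6))^5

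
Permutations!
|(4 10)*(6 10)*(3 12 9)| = 3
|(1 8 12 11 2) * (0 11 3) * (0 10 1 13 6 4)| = 30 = |(0 11 2 13 6 4)(1 8 12 3 10)|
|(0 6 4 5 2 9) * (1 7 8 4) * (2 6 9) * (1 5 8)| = 2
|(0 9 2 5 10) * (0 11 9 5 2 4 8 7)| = |(0 5 10 11 9 4 8 7)| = 8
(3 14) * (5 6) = [0, 1, 2, 14, 4, 6, 5, 7, 8, 9, 10, 11, 12, 13, 3] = (3 14)(5 6)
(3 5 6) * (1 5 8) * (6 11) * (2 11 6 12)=(1 5 6 3 8)(2 11 12)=[0, 5, 11, 8, 4, 6, 3, 7, 1, 9, 10, 12, 2]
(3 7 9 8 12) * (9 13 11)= (3 7 13 11 9 8 12)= [0, 1, 2, 7, 4, 5, 6, 13, 12, 8, 10, 9, 3, 11]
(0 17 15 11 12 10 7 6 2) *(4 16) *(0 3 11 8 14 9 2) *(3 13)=(0 17 15 8 14 9 2 13 3 11 12 10 7 6)(4 16)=[17, 1, 13, 11, 16, 5, 0, 6, 14, 2, 7, 12, 10, 3, 9, 8, 4, 15]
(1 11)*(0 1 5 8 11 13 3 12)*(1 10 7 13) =[10, 1, 2, 12, 4, 8, 6, 13, 11, 9, 7, 5, 0, 3] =(0 10 7 13 3 12)(5 8 11)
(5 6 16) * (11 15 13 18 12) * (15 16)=(5 6 15 13 18 12 11 16)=[0, 1, 2, 3, 4, 6, 15, 7, 8, 9, 10, 16, 11, 18, 14, 13, 5, 17, 12]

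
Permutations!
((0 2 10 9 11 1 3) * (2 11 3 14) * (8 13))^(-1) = (0 3 9 10 2 14 1 11)(8 13)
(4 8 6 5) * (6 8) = (8)(4 6 5) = [0, 1, 2, 3, 6, 4, 5, 7, 8]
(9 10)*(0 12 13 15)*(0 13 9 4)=[12, 1, 2, 3, 0, 5, 6, 7, 8, 10, 4, 11, 9, 15, 14, 13]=(0 12 9 10 4)(13 15)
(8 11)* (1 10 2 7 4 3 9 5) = (1 10 2 7 4 3 9 5)(8 11) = [0, 10, 7, 9, 3, 1, 6, 4, 11, 5, 2, 8]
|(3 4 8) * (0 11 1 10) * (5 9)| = |(0 11 1 10)(3 4 8)(5 9)| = 12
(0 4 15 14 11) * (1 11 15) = [4, 11, 2, 3, 1, 5, 6, 7, 8, 9, 10, 0, 12, 13, 15, 14] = (0 4 1 11)(14 15)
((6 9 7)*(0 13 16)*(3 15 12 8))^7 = ((0 13 16)(3 15 12 8)(6 9 7))^7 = (0 13 16)(3 8 12 15)(6 9 7)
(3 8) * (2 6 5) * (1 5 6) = (1 5 2)(3 8) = [0, 5, 1, 8, 4, 2, 6, 7, 3]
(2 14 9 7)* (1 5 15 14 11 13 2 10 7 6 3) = (1 5 15 14 9 6 3)(2 11 13)(7 10) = [0, 5, 11, 1, 4, 15, 3, 10, 8, 6, 7, 13, 12, 2, 9, 14]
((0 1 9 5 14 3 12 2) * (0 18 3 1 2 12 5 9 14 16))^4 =((0 2 18 3 5 16)(1 14))^4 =(0 5 18)(2 16 3)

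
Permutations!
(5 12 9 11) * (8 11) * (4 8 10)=(4 8 11 5 12 9 10)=[0, 1, 2, 3, 8, 12, 6, 7, 11, 10, 4, 5, 9]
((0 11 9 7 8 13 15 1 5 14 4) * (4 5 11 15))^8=(0 4 13 8 7 9 11 1 15)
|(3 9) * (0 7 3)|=|(0 7 3 9)|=4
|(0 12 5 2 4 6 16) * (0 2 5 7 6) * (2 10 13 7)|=20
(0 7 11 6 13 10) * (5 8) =(0 7 11 6 13 10)(5 8) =[7, 1, 2, 3, 4, 8, 13, 11, 5, 9, 0, 6, 12, 10]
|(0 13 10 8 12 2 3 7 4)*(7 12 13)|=3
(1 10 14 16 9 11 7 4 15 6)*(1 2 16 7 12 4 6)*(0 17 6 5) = (0 17 6 2 16 9 11 12 4 15 1 10 14 7 5) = [17, 10, 16, 3, 15, 0, 2, 5, 8, 11, 14, 12, 4, 13, 7, 1, 9, 6]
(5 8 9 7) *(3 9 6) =(3 9 7 5 8 6) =[0, 1, 2, 9, 4, 8, 3, 5, 6, 7]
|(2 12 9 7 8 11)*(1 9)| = |(1 9 7 8 11 2 12)| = 7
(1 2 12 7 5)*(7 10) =(1 2 12 10 7 5) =[0, 2, 12, 3, 4, 1, 6, 5, 8, 9, 7, 11, 10]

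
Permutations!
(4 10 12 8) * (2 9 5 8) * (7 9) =[0, 1, 7, 3, 10, 8, 6, 9, 4, 5, 12, 11, 2] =(2 7 9 5 8 4 10 12)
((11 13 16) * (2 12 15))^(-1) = ((2 12 15)(11 13 16))^(-1) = (2 15 12)(11 16 13)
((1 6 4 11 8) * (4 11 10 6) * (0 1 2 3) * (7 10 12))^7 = ((0 1 4 12 7 10 6 11 8 2 3))^7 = (0 11 12 3 6 4 2 10 1 8 7)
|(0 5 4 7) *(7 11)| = |(0 5 4 11 7)| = 5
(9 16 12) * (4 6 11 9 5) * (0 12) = (0 12 5 4 6 11 9 16) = [12, 1, 2, 3, 6, 4, 11, 7, 8, 16, 10, 9, 5, 13, 14, 15, 0]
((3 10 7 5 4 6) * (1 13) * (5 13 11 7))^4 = ((1 11 7 13)(3 10 5 4 6))^4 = (13)(3 6 4 5 10)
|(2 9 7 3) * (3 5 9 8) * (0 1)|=|(0 1)(2 8 3)(5 9 7)|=6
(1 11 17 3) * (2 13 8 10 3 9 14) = [0, 11, 13, 1, 4, 5, 6, 7, 10, 14, 3, 17, 12, 8, 2, 15, 16, 9] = (1 11 17 9 14 2 13 8 10 3)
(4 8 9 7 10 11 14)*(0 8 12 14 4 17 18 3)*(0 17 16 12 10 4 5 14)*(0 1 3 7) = (0 8 9)(1 3 17 18 7 4 10 11 5 14 16 12) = [8, 3, 2, 17, 10, 14, 6, 4, 9, 0, 11, 5, 1, 13, 16, 15, 12, 18, 7]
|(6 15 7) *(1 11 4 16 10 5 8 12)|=24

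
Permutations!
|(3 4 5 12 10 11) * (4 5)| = |(3 5 12 10 11)| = 5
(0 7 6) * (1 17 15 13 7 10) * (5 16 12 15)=[10, 17, 2, 3, 4, 16, 0, 6, 8, 9, 1, 11, 15, 7, 14, 13, 12, 5]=(0 10 1 17 5 16 12 15 13 7 6)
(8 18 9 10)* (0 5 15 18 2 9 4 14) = (0 5 15 18 4 14)(2 9 10 8) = [5, 1, 9, 3, 14, 15, 6, 7, 2, 10, 8, 11, 12, 13, 0, 18, 16, 17, 4]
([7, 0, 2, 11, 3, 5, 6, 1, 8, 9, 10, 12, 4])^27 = [0, 1, 2, 4, 12, 5, 6, 7, 8, 9, 10, 3, 11]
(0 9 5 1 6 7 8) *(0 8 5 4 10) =(0 9 4 10)(1 6 7 5) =[9, 6, 2, 3, 10, 1, 7, 5, 8, 4, 0]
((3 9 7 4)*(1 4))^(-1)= ((1 4 3 9 7))^(-1)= (1 7 9 3 4)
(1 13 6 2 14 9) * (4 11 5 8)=(1 13 6 2 14 9)(4 11 5 8)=[0, 13, 14, 3, 11, 8, 2, 7, 4, 1, 10, 5, 12, 6, 9]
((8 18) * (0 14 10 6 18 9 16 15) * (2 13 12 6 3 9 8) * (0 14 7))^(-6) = ((0 7)(2 13 12 6 18)(3 9 16 15 14 10))^(-6) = (2 18 6 12 13)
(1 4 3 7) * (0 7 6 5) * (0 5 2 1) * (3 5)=(0 7)(1 4 5 3 6 2)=[7, 4, 1, 6, 5, 3, 2, 0]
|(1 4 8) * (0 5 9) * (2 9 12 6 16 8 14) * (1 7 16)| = 9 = |(0 5 12 6 1 4 14 2 9)(7 16 8)|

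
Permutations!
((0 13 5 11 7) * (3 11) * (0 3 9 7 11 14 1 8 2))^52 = (0 5 7 14 8)(1 2 13 9 3)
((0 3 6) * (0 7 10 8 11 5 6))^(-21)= ((0 3)(5 6 7 10 8 11))^(-21)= (0 3)(5 10)(6 8)(7 11)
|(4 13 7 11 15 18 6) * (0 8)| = |(0 8)(4 13 7 11 15 18 6)| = 14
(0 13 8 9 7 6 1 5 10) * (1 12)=(0 13 8 9 7 6 12 1 5 10)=[13, 5, 2, 3, 4, 10, 12, 6, 9, 7, 0, 11, 1, 8]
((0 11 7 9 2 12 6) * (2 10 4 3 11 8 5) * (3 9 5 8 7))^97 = ((0 7 5 2 12 6)(3 11)(4 9 10))^97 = (0 7 5 2 12 6)(3 11)(4 9 10)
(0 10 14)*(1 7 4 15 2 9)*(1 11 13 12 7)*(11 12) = (0 10 14)(2 9 12 7 4 15)(11 13) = [10, 1, 9, 3, 15, 5, 6, 4, 8, 12, 14, 13, 7, 11, 0, 2]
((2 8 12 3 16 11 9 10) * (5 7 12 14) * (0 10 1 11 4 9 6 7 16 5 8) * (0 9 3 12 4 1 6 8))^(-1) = ((0 10 2 9 6 7 4 3 5 16 1 11 8 14))^(-1) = (0 14 8 11 1 16 5 3 4 7 6 9 2 10)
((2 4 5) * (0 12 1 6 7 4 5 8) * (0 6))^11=(0 1 12)(2 5)(4 7 6 8)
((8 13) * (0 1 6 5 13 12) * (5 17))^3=((0 1 6 17 5 13 8 12))^3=(0 17 8 1 5 12 6 13)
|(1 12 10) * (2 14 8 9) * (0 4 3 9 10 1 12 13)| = 11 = |(0 4 3 9 2 14 8 10 12 1 13)|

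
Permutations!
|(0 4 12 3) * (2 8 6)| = 12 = |(0 4 12 3)(2 8 6)|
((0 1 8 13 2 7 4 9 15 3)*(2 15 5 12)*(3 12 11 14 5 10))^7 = ((0 1 8 13 15 12 2 7 4 9 10 3)(5 11 14))^7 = (0 7 8 9 15 3 2 1 4 13 10 12)(5 11 14)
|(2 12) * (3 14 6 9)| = 4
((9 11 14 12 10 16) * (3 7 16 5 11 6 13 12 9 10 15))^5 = (3 11 12 10 6 7 14 15 5 13 16 9)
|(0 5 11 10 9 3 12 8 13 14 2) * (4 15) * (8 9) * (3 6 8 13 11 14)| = 8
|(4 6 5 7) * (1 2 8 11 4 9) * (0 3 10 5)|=12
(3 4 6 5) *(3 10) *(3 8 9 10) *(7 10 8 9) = (3 4 6 5)(7 10 9 8) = [0, 1, 2, 4, 6, 3, 5, 10, 7, 8, 9]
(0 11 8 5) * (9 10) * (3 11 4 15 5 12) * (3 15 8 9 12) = (0 4 8 3 11 9 10 12 15 5) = [4, 1, 2, 11, 8, 0, 6, 7, 3, 10, 12, 9, 15, 13, 14, 5]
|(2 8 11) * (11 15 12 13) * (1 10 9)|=6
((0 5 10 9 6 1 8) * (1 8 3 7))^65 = ((0 5 10 9 6 8)(1 3 7))^65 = (0 8 6 9 10 5)(1 7 3)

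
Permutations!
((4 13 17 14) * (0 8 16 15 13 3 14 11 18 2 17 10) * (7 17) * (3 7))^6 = ((0 8 16 15 13 10)(2 3 14 4 7 17 11 18))^6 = (2 11 7 14)(3 18 17 4)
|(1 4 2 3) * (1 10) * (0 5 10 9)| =8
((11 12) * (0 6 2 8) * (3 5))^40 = (12)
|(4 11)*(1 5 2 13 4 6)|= 7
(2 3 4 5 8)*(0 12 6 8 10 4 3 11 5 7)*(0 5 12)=(2 11 12 6 8)(4 7 5 10)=[0, 1, 11, 3, 7, 10, 8, 5, 2, 9, 4, 12, 6]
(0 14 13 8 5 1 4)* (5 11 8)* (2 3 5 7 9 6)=(0 14 13 7 9 6 2 3 5 1 4)(8 11)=[14, 4, 3, 5, 0, 1, 2, 9, 11, 6, 10, 8, 12, 7, 13]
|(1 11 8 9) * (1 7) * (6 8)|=|(1 11 6 8 9 7)|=6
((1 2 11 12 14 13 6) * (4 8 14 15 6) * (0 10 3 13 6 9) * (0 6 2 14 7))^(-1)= (0 7 8 4 13 3 10)(1 6 9 15 12 11 2 14)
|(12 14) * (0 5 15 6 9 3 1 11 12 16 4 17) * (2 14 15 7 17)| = 28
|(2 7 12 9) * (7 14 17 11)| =|(2 14 17 11 7 12 9)| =7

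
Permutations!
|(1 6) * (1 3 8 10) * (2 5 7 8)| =8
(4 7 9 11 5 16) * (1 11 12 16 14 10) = [0, 11, 2, 3, 7, 14, 6, 9, 8, 12, 1, 5, 16, 13, 10, 15, 4] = (1 11 5 14 10)(4 7 9 12 16)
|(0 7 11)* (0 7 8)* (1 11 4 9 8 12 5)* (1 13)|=10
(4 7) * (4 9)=(4 7 9)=[0, 1, 2, 3, 7, 5, 6, 9, 8, 4]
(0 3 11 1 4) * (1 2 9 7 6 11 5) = [3, 4, 9, 5, 0, 1, 11, 6, 8, 7, 10, 2] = (0 3 5 1 4)(2 9 7 6 11)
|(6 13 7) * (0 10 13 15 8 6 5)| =15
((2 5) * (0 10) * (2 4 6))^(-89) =((0 10)(2 5 4 6))^(-89) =(0 10)(2 6 4 5)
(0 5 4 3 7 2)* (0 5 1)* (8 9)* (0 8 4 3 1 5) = (0 5 3 7 2)(1 8 9 4) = [5, 8, 0, 7, 1, 3, 6, 2, 9, 4]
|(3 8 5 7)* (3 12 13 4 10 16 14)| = 10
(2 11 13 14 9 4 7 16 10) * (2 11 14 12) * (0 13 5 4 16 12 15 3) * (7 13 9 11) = (0 9 16 10 7 12 2 14 11 5 4 13 15 3) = [9, 1, 14, 0, 13, 4, 6, 12, 8, 16, 7, 5, 2, 15, 11, 3, 10]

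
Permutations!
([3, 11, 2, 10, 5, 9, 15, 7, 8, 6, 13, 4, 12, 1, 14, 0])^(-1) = (0 15 6 9 5 4 11 1 13 10 3)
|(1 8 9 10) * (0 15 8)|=|(0 15 8 9 10 1)|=6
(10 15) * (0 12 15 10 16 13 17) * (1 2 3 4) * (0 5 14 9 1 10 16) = (0 12 15)(1 2 3 4 10 16 13 17 5 14 9) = [12, 2, 3, 4, 10, 14, 6, 7, 8, 1, 16, 11, 15, 17, 9, 0, 13, 5]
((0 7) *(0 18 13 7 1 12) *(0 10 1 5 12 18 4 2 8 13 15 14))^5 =(0 18 12 14 1 5 15 10)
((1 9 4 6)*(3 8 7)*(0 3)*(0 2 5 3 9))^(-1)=(0 1 6 4 9)(2 7 8 3 5)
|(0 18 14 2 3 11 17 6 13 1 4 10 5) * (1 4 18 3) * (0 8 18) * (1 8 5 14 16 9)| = 15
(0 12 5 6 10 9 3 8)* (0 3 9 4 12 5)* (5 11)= (0 11 5 6 10 4 12)(3 8)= [11, 1, 2, 8, 12, 6, 10, 7, 3, 9, 4, 5, 0]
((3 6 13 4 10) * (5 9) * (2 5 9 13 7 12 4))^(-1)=(2 13 5)(3 10 4 12 7 6)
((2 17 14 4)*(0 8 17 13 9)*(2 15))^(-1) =(0 9 13 2 15 4 14 17 8)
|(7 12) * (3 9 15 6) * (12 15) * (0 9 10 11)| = |(0 9 12 7 15 6 3 10 11)| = 9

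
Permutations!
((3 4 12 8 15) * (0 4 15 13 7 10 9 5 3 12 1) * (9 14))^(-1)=(0 1 4)(3 5 9 14 10 7 13 8 12 15)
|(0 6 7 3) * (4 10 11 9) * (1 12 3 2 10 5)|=|(0 6 7 2 10 11 9 4 5 1 12 3)|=12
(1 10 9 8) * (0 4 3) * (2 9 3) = (0 4 2 9 8 1 10 3) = [4, 10, 9, 0, 2, 5, 6, 7, 1, 8, 3]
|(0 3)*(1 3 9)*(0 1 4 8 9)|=6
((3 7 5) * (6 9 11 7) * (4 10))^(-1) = ((3 6 9 11 7 5)(4 10))^(-1) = (3 5 7 11 9 6)(4 10)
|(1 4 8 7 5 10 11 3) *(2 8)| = |(1 4 2 8 7 5 10 11 3)| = 9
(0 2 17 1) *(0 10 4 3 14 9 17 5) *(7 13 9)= (0 2 5)(1 10 4 3 14 7 13 9 17)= [2, 10, 5, 14, 3, 0, 6, 13, 8, 17, 4, 11, 12, 9, 7, 15, 16, 1]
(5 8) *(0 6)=(0 6)(5 8)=[6, 1, 2, 3, 4, 8, 0, 7, 5]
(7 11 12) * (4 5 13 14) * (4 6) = (4 5 13 14 6)(7 11 12) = [0, 1, 2, 3, 5, 13, 4, 11, 8, 9, 10, 12, 7, 14, 6]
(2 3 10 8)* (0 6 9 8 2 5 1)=[6, 0, 3, 10, 4, 1, 9, 7, 5, 8, 2]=(0 6 9 8 5 1)(2 3 10)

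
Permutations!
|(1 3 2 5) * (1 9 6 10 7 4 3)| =8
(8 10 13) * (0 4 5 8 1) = [4, 0, 2, 3, 5, 8, 6, 7, 10, 9, 13, 11, 12, 1] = (0 4 5 8 10 13 1)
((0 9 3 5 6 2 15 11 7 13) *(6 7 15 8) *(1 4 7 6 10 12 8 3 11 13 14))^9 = ((0 9 11 15 13)(1 4 7 14)(2 3 5 6)(8 10 12))^9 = (0 13 15 11 9)(1 4 7 14)(2 3 5 6)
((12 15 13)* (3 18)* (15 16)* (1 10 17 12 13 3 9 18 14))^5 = ((1 10 17 12 16 15 3 14)(9 18))^5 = (1 15 17 14 16 10 3 12)(9 18)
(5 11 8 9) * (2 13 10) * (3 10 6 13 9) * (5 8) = [0, 1, 9, 10, 4, 11, 13, 7, 3, 8, 2, 5, 12, 6] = (2 9 8 3 10)(5 11)(6 13)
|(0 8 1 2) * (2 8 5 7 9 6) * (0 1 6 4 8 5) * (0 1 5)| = 14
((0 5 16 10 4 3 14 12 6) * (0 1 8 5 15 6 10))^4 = (0 8 15 5 6 16 1)(3 4 10 12 14)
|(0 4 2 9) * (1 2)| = |(0 4 1 2 9)| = 5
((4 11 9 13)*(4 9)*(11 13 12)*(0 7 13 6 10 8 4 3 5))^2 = ((0 7 13 9 12 11 3 5)(4 6 10 8))^2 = (0 13 12 3)(4 10)(5 7 9 11)(6 8)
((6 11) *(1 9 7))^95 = (1 7 9)(6 11)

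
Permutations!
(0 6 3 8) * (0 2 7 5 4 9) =(0 6 3 8 2 7 5 4 9) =[6, 1, 7, 8, 9, 4, 3, 5, 2, 0]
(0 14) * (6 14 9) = [9, 1, 2, 3, 4, 5, 14, 7, 8, 6, 10, 11, 12, 13, 0] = (0 9 6 14)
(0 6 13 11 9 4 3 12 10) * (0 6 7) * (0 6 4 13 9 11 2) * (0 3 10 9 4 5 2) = (0 7 6 4 10 5 2 3 12 9 13) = [7, 1, 3, 12, 10, 2, 4, 6, 8, 13, 5, 11, 9, 0]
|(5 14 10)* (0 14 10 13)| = 6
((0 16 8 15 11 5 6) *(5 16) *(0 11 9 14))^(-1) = (0 14 9 15 8 16 11 6 5) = ((0 5 6 11 16 8 15 9 14))^(-1)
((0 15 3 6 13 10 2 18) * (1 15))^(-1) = (0 18 2 10 13 6 3 15 1)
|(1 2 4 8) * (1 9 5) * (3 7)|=6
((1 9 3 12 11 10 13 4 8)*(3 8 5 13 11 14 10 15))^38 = ((1 9 8)(3 12 14 10 11 15)(4 5 13))^38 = (1 8 9)(3 14 11)(4 13 5)(10 15 12)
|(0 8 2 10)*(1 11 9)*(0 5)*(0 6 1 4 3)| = 11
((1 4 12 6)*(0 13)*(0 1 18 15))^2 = (0 1 12 18)(4 6 15 13)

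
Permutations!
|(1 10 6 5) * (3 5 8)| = |(1 10 6 8 3 5)| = 6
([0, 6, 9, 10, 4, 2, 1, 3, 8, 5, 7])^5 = (1 6)(2 5 9)(3 7 10)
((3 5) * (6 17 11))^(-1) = (3 5)(6 11 17)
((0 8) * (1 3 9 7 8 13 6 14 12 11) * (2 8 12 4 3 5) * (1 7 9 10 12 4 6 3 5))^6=((0 13 3 10 12 11 7 4 5 2 8)(6 14))^6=(14)(0 7 13 4 3 5 10 2 12 8 11)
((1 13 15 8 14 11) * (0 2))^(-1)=(0 2)(1 11 14 8 15 13)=((0 2)(1 13 15 8 14 11))^(-1)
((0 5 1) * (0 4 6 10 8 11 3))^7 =(0 11 10 4 5 3 8 6 1)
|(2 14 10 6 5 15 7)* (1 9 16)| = |(1 9 16)(2 14 10 6 5 15 7)| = 21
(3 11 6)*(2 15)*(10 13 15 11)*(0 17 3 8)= (0 17 3 10 13 15 2 11 6 8)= [17, 1, 11, 10, 4, 5, 8, 7, 0, 9, 13, 6, 12, 15, 14, 2, 16, 3]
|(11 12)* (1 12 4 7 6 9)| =7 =|(1 12 11 4 7 6 9)|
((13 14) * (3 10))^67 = ((3 10)(13 14))^67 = (3 10)(13 14)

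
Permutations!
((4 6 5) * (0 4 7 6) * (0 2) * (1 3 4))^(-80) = (5 7 6)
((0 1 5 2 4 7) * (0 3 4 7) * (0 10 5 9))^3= (2 4)(3 5)(7 10)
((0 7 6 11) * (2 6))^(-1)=(0 11 6 2 7)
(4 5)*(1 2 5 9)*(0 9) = (0 9 1 2 5 4) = [9, 2, 5, 3, 0, 4, 6, 7, 8, 1]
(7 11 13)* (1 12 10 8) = (1 12 10 8)(7 11 13) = [0, 12, 2, 3, 4, 5, 6, 11, 1, 9, 8, 13, 10, 7]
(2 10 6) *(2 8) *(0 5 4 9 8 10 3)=[5, 1, 3, 0, 9, 4, 10, 7, 2, 8, 6]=(0 5 4 9 8 2 3)(6 10)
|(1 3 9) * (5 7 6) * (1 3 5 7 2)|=6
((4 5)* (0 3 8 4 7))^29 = ((0 3 8 4 5 7))^29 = (0 7 5 4 8 3)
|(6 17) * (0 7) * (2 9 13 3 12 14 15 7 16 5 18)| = |(0 16 5 18 2 9 13 3 12 14 15 7)(6 17)| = 12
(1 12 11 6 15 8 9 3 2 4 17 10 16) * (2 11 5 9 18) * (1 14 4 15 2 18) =(18)(1 12 5 9 3 11 6 2 15 8)(4 17 10 16 14) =[0, 12, 15, 11, 17, 9, 2, 7, 1, 3, 16, 6, 5, 13, 4, 8, 14, 10, 18]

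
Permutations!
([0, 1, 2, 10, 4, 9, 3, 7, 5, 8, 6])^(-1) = (3 6 10)(5 8 9)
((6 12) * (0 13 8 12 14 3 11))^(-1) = (0 11 3 14 6 12 8 13)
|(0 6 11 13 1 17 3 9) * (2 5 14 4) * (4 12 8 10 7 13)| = 16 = |(0 6 11 4 2 5 14 12 8 10 7 13 1 17 3 9)|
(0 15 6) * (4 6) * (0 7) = (0 15 4 6 7) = [15, 1, 2, 3, 6, 5, 7, 0, 8, 9, 10, 11, 12, 13, 14, 4]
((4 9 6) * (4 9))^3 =((6 9))^3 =(6 9)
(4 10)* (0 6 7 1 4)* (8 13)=[6, 4, 2, 3, 10, 5, 7, 1, 13, 9, 0, 11, 12, 8]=(0 6 7 1 4 10)(8 13)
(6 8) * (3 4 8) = [0, 1, 2, 4, 8, 5, 3, 7, 6] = (3 4 8 6)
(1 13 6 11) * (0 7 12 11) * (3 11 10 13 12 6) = (0 7 6)(1 12 10 13 3 11) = [7, 12, 2, 11, 4, 5, 0, 6, 8, 9, 13, 1, 10, 3]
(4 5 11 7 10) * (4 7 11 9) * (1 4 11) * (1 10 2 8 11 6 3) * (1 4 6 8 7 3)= (1 6)(2 7)(3 4 5 9 8 11 10)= [0, 6, 7, 4, 5, 9, 1, 2, 11, 8, 3, 10]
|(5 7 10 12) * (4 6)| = |(4 6)(5 7 10 12)| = 4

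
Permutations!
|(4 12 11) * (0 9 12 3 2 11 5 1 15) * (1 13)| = 28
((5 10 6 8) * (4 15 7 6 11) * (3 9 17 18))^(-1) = ((3 9 17 18)(4 15 7 6 8 5 10 11))^(-1) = (3 18 17 9)(4 11 10 5 8 6 7 15)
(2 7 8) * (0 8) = [8, 1, 7, 3, 4, 5, 6, 0, 2] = (0 8 2 7)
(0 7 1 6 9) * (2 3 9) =[7, 6, 3, 9, 4, 5, 2, 1, 8, 0] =(0 7 1 6 2 3 9)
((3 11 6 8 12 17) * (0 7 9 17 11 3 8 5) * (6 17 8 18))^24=(0 12 6 9 17)(5 8 18 7 11)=((0 7 9 8 12 11 17 18 6 5))^24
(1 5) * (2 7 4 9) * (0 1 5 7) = [1, 7, 0, 3, 9, 5, 6, 4, 8, 2] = (0 1 7 4 9 2)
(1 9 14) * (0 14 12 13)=[14, 9, 2, 3, 4, 5, 6, 7, 8, 12, 10, 11, 13, 0, 1]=(0 14 1 9 12 13)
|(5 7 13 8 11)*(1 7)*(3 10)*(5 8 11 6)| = 14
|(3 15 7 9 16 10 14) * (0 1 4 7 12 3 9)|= |(0 1 4 7)(3 15 12)(9 16 10 14)|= 12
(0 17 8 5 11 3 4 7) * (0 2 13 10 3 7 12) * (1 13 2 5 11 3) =(0 17 8 11 7 5 3 4 12)(1 13 10) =[17, 13, 2, 4, 12, 3, 6, 5, 11, 9, 1, 7, 0, 10, 14, 15, 16, 8]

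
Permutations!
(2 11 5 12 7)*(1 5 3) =(1 5 12 7 2 11 3) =[0, 5, 11, 1, 4, 12, 6, 2, 8, 9, 10, 3, 7]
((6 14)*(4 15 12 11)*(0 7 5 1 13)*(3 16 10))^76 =((0 7 5 1 13)(3 16 10)(4 15 12 11)(6 14))^76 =(0 7 5 1 13)(3 16 10)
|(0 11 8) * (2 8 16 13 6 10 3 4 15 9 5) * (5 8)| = 22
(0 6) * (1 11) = (0 6)(1 11) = [6, 11, 2, 3, 4, 5, 0, 7, 8, 9, 10, 1]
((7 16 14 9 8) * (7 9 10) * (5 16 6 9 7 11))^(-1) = (5 11 10 14 16)(6 7 8 9)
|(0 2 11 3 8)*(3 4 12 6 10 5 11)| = 12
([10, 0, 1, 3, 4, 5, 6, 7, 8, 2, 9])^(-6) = (0 1 2 9 10)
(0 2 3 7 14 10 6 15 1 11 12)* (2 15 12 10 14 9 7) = (0 15 1 11 10 6 12)(2 3)(7 9) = [15, 11, 3, 2, 4, 5, 12, 9, 8, 7, 6, 10, 0, 13, 14, 1]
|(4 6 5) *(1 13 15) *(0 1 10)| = |(0 1 13 15 10)(4 6 5)| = 15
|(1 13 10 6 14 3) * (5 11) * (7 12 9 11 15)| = |(1 13 10 6 14 3)(5 15 7 12 9 11)| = 6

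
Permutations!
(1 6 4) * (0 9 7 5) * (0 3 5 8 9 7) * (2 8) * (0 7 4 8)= (0 4 1 6 8 9 7 2)(3 5)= [4, 6, 0, 5, 1, 3, 8, 2, 9, 7]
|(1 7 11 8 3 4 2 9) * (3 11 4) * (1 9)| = 4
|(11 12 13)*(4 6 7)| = 3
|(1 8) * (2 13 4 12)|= |(1 8)(2 13 4 12)|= 4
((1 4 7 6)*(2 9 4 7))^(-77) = ((1 7 6)(2 9 4))^(-77) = (1 7 6)(2 9 4)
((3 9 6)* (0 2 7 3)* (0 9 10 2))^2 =(2 3)(7 10)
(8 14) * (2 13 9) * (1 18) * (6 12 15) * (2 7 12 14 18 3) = (1 3 2 13 9 7 12 15 6 14 8 18) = [0, 3, 13, 2, 4, 5, 14, 12, 18, 7, 10, 11, 15, 9, 8, 6, 16, 17, 1]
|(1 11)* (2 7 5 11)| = 5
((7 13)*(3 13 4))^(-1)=((3 13 7 4))^(-1)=(3 4 7 13)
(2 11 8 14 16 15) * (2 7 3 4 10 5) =(2 11 8 14 16 15 7 3 4 10 5) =[0, 1, 11, 4, 10, 2, 6, 3, 14, 9, 5, 8, 12, 13, 16, 7, 15]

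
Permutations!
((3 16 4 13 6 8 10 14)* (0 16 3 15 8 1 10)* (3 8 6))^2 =(0 4 3)(1 14 6 10 15)(8 16 13)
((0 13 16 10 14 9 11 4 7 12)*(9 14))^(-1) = (0 12 7 4 11 9 10 16 13)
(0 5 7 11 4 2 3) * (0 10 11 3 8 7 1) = (0 5 1)(2 8 7 3 10 11 4) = [5, 0, 8, 10, 2, 1, 6, 3, 7, 9, 11, 4]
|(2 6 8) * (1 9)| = |(1 9)(2 6 8)| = 6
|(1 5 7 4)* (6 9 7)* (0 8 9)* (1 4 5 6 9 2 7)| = |(0 8 2 7 5 9 1 6)| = 8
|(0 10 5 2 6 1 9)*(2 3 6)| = 7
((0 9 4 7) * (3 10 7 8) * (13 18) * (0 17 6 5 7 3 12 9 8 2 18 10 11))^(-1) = (0 11 3 10 13 18 2 4 9 12 8)(5 6 17 7)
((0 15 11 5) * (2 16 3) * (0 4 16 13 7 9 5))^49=(0 15 11)(2 13 7 9 5 4 16 3)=((0 15 11)(2 13 7 9 5 4 16 3))^49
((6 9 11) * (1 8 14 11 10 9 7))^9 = (1 11)(6 8)(7 14)(9 10)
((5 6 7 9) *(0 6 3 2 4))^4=((0 6 7 9 5 3 2 4))^4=(0 5)(2 7)(3 6)(4 9)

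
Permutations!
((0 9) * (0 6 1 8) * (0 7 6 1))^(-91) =(0 6 7 8 1 9)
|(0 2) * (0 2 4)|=2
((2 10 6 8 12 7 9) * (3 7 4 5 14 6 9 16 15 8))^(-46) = ((2 10 9)(3 7 16 15 8 12 4 5 14 6))^(-46) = (2 9 10)(3 8 14 16 4)(5 7 12 6 15)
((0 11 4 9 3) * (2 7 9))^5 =((0 11 4 2 7 9 3))^5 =(0 9 2 11 3 7 4)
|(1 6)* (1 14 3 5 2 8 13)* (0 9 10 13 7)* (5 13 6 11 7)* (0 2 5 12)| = |(0 9 10 6 14 3 13 1 11 7 2 8 12)| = 13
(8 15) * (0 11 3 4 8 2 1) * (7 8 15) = (0 11 3 4 15 2 1)(7 8) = [11, 0, 1, 4, 15, 5, 6, 8, 7, 9, 10, 3, 12, 13, 14, 2]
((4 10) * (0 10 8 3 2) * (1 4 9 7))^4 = ((0 10 9 7 1 4 8 3 2))^4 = (0 1 2 7 3 9 8 10 4)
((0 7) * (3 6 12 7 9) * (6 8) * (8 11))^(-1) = (0 7 12 6 8 11 3 9)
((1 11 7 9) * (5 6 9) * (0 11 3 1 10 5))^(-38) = (0 11 7)(5 9)(6 10)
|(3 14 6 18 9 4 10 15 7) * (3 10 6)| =|(3 14)(4 6 18 9)(7 10 15)| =12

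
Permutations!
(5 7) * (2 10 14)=(2 10 14)(5 7)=[0, 1, 10, 3, 4, 7, 6, 5, 8, 9, 14, 11, 12, 13, 2]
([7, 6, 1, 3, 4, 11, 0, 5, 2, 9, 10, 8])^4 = [8, 5, 7, 3, 4, 1, 11, 2, 0, 9, 10, 6]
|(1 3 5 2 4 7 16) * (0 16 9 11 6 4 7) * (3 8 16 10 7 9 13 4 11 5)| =30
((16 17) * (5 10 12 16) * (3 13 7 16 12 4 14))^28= ((3 13 7 16 17 5 10 4 14))^28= (3 13 7 16 17 5 10 4 14)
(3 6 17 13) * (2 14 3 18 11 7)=[0, 1, 14, 6, 4, 5, 17, 2, 8, 9, 10, 7, 12, 18, 3, 15, 16, 13, 11]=(2 14 3 6 17 13 18 11 7)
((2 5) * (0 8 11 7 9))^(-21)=((0 8 11 7 9)(2 5))^(-21)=(0 9 7 11 8)(2 5)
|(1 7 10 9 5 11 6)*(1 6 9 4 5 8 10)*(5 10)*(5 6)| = |(1 7)(4 10)(5 11 9 8 6)| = 10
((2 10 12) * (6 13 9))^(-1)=((2 10 12)(6 13 9))^(-1)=(2 12 10)(6 9 13)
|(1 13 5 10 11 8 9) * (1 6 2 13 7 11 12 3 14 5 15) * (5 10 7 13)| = 84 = |(1 13 15)(2 5 7 11 8 9 6)(3 14 10 12)|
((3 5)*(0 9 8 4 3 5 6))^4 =((0 9 8 4 3 6))^4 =(0 3 8)(4 9 6)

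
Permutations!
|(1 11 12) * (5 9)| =|(1 11 12)(5 9)| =6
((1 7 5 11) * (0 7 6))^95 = (0 6 1 11 5 7)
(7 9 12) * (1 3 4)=[0, 3, 2, 4, 1, 5, 6, 9, 8, 12, 10, 11, 7]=(1 3 4)(7 9 12)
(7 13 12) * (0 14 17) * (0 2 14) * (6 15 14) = (2 6 15 14 17)(7 13 12) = [0, 1, 6, 3, 4, 5, 15, 13, 8, 9, 10, 11, 7, 12, 17, 14, 16, 2]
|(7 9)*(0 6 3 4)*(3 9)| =|(0 6 9 7 3 4)| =6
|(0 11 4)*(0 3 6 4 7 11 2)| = 6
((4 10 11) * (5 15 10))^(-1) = ((4 5 15 10 11))^(-1) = (4 11 10 15 5)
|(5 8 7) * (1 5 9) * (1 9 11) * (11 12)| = |(1 5 8 7 12 11)| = 6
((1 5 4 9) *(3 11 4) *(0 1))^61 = ((0 1 5 3 11 4 9))^61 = (0 4 3 1 9 11 5)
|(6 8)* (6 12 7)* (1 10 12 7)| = |(1 10 12)(6 8 7)| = 3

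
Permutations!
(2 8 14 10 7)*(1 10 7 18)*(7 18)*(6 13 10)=(1 6 13 10 7 2 8 14 18)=[0, 6, 8, 3, 4, 5, 13, 2, 14, 9, 7, 11, 12, 10, 18, 15, 16, 17, 1]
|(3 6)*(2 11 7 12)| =|(2 11 7 12)(3 6)| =4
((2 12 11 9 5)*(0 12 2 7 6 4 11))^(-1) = ((0 12)(4 11 9 5 7 6))^(-1) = (0 12)(4 6 7 5 9 11)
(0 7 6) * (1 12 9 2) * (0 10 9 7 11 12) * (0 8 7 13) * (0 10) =[11, 8, 1, 3, 4, 5, 0, 6, 7, 2, 9, 12, 13, 10] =(0 11 12 13 10 9 2 1 8 7 6)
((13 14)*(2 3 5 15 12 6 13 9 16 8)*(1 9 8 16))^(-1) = (16)(1 9)(2 8 14 13 6 12 15 5 3)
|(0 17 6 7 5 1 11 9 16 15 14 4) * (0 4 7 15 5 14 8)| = 10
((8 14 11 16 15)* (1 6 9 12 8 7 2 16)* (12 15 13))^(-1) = ((1 6 9 15 7 2 16 13 12 8 14 11))^(-1) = (1 11 14 8 12 13 16 2 7 15 9 6)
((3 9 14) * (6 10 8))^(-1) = (3 14 9)(6 8 10)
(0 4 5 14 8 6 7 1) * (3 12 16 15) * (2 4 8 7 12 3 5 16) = (0 8 6 12 2 4 16 15 5 14 7 1) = [8, 0, 4, 3, 16, 14, 12, 1, 6, 9, 10, 11, 2, 13, 7, 5, 15]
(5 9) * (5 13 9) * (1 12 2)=[0, 12, 1, 3, 4, 5, 6, 7, 8, 13, 10, 11, 2, 9]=(1 12 2)(9 13)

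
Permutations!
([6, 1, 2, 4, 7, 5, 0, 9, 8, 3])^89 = (0 6)(3 4 7 9)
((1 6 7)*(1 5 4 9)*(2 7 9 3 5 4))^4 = ((1 6 9)(2 7 4 3 5))^4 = (1 6 9)(2 5 3 4 7)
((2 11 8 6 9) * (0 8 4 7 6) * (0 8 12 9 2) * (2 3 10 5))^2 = (0 9 12)(2 4 6 10)(3 5 11 7)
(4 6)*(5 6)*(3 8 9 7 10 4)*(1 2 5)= (1 2 5 6 3 8 9 7 10 4)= [0, 2, 5, 8, 1, 6, 3, 10, 9, 7, 4]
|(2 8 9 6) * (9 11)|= |(2 8 11 9 6)|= 5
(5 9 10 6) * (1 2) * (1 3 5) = (1 2 3 5 9 10 6) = [0, 2, 3, 5, 4, 9, 1, 7, 8, 10, 6]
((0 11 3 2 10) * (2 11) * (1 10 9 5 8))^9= ((0 2 9 5 8 1 10)(3 11))^9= (0 9 8 10 2 5 1)(3 11)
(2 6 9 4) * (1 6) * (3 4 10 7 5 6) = [0, 3, 1, 4, 2, 6, 9, 5, 8, 10, 7] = (1 3 4 2)(5 6 9 10 7)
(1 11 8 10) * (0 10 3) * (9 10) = (0 9 10 1 11 8 3) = [9, 11, 2, 0, 4, 5, 6, 7, 3, 10, 1, 8]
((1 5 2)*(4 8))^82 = (8)(1 5 2)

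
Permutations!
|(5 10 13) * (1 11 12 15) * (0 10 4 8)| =|(0 10 13 5 4 8)(1 11 12 15)| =12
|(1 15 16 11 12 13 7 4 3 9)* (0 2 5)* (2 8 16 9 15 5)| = 13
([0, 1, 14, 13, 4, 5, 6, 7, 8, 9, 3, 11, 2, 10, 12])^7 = [0, 1, 14, 13, 4, 5, 6, 7, 8, 9, 3, 11, 2, 10, 12]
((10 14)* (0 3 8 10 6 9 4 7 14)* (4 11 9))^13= ((0 3 8 10)(4 7 14 6)(9 11))^13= (0 3 8 10)(4 7 14 6)(9 11)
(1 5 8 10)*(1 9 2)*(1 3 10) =(1 5 8)(2 3 10 9) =[0, 5, 3, 10, 4, 8, 6, 7, 1, 2, 9]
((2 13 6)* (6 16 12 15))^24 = ((2 13 16 12 15 6))^24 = (16)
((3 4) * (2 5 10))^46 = (2 5 10)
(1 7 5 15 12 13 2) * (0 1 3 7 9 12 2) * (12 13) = [1, 9, 3, 7, 4, 15, 6, 5, 8, 13, 10, 11, 12, 0, 14, 2] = (0 1 9 13)(2 3 7 5 15)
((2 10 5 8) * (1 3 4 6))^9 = ((1 3 4 6)(2 10 5 8))^9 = (1 3 4 6)(2 10 5 8)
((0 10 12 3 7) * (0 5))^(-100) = (0 12 7)(3 5 10)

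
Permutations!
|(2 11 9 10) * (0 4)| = 4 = |(0 4)(2 11 9 10)|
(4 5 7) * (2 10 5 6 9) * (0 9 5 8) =[9, 1, 10, 3, 6, 7, 5, 4, 0, 2, 8] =(0 9 2 10 8)(4 6 5 7)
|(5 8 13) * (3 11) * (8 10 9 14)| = |(3 11)(5 10 9 14 8 13)| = 6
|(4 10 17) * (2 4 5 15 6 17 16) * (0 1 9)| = 12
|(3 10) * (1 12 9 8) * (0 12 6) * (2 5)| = |(0 12 9 8 1 6)(2 5)(3 10)| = 6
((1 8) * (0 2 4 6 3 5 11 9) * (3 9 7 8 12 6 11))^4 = (0 7 6 4 1)(2 8 9 11 12)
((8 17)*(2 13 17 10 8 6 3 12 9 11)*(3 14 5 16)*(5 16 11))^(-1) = (2 11 5 9 12 3 16 14 6 17 13)(8 10)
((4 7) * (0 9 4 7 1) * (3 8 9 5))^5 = (0 4 8 5 1 9 3)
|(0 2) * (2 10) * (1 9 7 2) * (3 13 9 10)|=6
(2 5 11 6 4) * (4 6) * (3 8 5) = (2 3 8 5 11 4) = [0, 1, 3, 8, 2, 11, 6, 7, 5, 9, 10, 4]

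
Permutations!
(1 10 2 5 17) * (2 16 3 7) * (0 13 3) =(0 13 3 7 2 5 17 1 10 16) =[13, 10, 5, 7, 4, 17, 6, 2, 8, 9, 16, 11, 12, 3, 14, 15, 0, 1]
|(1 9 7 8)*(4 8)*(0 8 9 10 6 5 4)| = 9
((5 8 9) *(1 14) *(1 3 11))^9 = (1 14 3 11)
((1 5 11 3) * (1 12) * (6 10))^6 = (1 5 11 3 12)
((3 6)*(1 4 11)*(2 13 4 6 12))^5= (1 13 3 11 2 6 4 12)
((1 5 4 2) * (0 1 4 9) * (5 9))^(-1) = ((0 1 9)(2 4))^(-1) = (0 9 1)(2 4)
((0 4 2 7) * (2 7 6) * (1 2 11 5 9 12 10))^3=(1 11 12 2 5 10 6 9)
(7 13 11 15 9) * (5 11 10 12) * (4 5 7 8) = [0, 1, 2, 3, 5, 11, 6, 13, 4, 8, 12, 15, 7, 10, 14, 9] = (4 5 11 15 9 8)(7 13 10 12)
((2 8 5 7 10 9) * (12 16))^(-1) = ((2 8 5 7 10 9)(12 16))^(-1) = (2 9 10 7 5 8)(12 16)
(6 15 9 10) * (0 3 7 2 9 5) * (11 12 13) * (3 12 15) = (0 12 13 11 15 5)(2 9 10 6 3 7) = [12, 1, 9, 7, 4, 0, 3, 2, 8, 10, 6, 15, 13, 11, 14, 5]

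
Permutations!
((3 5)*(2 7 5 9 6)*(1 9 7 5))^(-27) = ((1 9 6 2 5 3 7))^(-27) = (1 9 6 2 5 3 7)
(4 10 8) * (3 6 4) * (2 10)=[0, 1, 10, 6, 2, 5, 4, 7, 3, 9, 8]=(2 10 8 3 6 4)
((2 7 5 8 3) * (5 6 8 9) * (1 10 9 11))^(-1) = ((1 10 9 5 11)(2 7 6 8 3))^(-1) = (1 11 5 9 10)(2 3 8 6 7)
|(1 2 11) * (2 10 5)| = |(1 10 5 2 11)| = 5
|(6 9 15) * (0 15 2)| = |(0 15 6 9 2)| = 5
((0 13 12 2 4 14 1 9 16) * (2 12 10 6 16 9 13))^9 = (16)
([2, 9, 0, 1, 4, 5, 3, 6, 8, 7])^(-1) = (0 2)(1 3 6 7 9)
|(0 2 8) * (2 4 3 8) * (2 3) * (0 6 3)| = |(0 4 2)(3 8 6)| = 3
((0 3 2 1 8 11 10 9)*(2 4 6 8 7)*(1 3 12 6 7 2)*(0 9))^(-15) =((0 12 6 8 11 10)(1 2 3 4 7))^(-15) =(0 8)(6 10)(11 12)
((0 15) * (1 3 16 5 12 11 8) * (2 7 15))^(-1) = ((0 2 7 15)(1 3 16 5 12 11 8))^(-1) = (0 15 7 2)(1 8 11 12 5 16 3)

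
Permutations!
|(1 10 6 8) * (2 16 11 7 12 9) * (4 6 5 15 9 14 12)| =12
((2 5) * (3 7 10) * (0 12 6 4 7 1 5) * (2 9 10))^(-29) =(0 12 6 4 7 2)(1 5 9 10 3)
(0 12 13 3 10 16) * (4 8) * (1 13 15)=(0 12 15 1 13 3 10 16)(4 8)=[12, 13, 2, 10, 8, 5, 6, 7, 4, 9, 16, 11, 15, 3, 14, 1, 0]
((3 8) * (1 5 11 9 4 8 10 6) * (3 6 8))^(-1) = ((1 5 11 9 4 3 10 8 6))^(-1) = (1 6 8 10 3 4 9 11 5)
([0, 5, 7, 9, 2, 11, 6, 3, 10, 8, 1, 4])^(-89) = (1 5 11 4 2 7 3 9 8 10)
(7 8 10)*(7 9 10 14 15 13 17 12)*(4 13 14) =(4 13 17 12 7 8)(9 10)(14 15) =[0, 1, 2, 3, 13, 5, 6, 8, 4, 10, 9, 11, 7, 17, 15, 14, 16, 12]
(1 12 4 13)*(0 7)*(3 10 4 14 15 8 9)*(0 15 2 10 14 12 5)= (0 7 15 8 9 3 14 2 10 4 13 1 5)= [7, 5, 10, 14, 13, 0, 6, 15, 9, 3, 4, 11, 12, 1, 2, 8]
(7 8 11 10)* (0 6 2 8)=[6, 1, 8, 3, 4, 5, 2, 0, 11, 9, 7, 10]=(0 6 2 8 11 10 7)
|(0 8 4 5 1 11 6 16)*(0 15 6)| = 6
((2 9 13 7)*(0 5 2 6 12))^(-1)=((0 5 2 9 13 7 6 12))^(-1)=(0 12 6 7 13 9 2 5)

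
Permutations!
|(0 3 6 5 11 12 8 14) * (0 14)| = 7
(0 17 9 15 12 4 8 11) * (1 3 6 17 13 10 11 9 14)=[13, 3, 2, 6, 8, 5, 17, 7, 9, 15, 11, 0, 4, 10, 1, 12, 16, 14]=(0 13 10 11)(1 3 6 17 14)(4 8 9 15 12)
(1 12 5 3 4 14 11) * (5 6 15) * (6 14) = (1 12 14 11)(3 4 6 15 5) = [0, 12, 2, 4, 6, 3, 15, 7, 8, 9, 10, 1, 14, 13, 11, 5]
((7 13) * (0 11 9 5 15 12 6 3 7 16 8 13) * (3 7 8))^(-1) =(0 7 6 12 15 5 9 11)(3 16 13 8)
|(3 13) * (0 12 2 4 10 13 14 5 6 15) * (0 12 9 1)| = |(0 9 1)(2 4 10 13 3 14 5 6 15 12)| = 30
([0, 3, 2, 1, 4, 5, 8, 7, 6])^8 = (8)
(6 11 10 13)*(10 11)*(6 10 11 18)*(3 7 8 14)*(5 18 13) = (3 7 8 14)(5 18 6 11 13 10) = [0, 1, 2, 7, 4, 18, 11, 8, 14, 9, 5, 13, 12, 10, 3, 15, 16, 17, 6]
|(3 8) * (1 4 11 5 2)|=10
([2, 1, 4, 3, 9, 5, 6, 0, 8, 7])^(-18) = [4, 1, 9, 3, 7, 5, 6, 2, 8, 0]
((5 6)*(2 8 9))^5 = ((2 8 9)(5 6))^5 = (2 9 8)(5 6)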